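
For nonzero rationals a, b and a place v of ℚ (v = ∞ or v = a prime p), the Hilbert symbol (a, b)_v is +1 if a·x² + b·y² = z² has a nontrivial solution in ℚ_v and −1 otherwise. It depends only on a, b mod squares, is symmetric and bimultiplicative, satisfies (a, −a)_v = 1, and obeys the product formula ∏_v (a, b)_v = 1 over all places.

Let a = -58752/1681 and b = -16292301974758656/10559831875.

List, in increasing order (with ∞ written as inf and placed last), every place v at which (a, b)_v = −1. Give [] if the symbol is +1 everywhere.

Mod squares: a ≡ -102, b ≡ -11951. Check v ∈ {∞, 2, 3, 5, 7, 11, 17, 19, 23, 37, 41}.
v=11: a=11^0·(≡6), b=11^2·(≡2) mod 11; (6|11)=-1, (2|11)=-1; (−1)^{0·2·5}·(-1)^2·(-1)^0 = +1.
v=37: a=37^0·(≡28), b=37^1·(≡36) mod 37; (28|37)=+1, (36|37)=+1; (−1)^{0·1·18}·(+1)^1·(+1)^0 = +1.
v=17: a=17^1·(≡11), b=17^3·(≡3) mod 17; (11|17)=-1, (3|17)=-1; (−1)^{1·3·8}·(-1)^3·(-1)^1 = +1.
v=∞: -102 < 0 and -11951 < 0  ⇒  (a,b)_∞ = -1.
v=7: a=7^0·(≡6), b=7^2·(≡3) mod 7; (6|7)=-1, (3|7)=-1; (−1)^{0·2·3}·(-1)^2·(-1)^0 = +1.
v=41: a=41^-2·(≡1), b=41^-2·(≡16) mod 41; (1|41)=+1, (16|41)=+1; (−1)^{-2·-2·20}·(+1)^-2·(+1)^-2 = +1.
v=5: a=5^0·(≡3), b=5^-4·(≡4) mod 5; (3|5)=-1, (4|5)=+1; (−1)^{0·-4·2}·(-1)^-4·(+1)^0 = +1.
v=3: a=3^3·(≡2), b=3^10·(≡1) mod 3; (2|3)=-1, (1|3)=+1; (−1)^{3·10·1}·(-1)^10·(+1)^3 = +1.
v=19: a=19^0·(≡8), b=19^-1·(≡4) mod 19; (8|19)=-1, (4|19)=+1; (−1)^{0·-1·9}·(-1)^-1·(+1)^0 = -1.
v=23: a=23^0·(≡18), b=23^-2·(≡1) mod 23; (18|23)=+1, (1|23)=+1; (−1)^{0·-2·11}·(+1)^-2·(+1)^0 = +1.
v=2: v_2(a)=7, v_2(b)=8; units ≡ 5, 1 (mod 8); ε·ε+αω+βω = 0·0+7·0+8·1 ≡ 0  ⇒  (a,b)_2 = +1.
|Ram(-102, -11951)| = 2, even; anisotropic at {19, ∞}.

[19, inf]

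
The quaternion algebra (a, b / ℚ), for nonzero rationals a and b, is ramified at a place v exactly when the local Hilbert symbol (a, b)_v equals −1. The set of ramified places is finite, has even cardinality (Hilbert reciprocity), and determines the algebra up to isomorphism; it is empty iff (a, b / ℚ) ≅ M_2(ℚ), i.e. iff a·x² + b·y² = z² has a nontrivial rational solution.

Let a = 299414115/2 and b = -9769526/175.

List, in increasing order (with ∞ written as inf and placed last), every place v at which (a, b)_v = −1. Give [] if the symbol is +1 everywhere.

Mod squares: a ≡ 230230, b ≡ -71162. Check v ∈ {∞, 2, 3, 5, 7, 11, 13, 17, 23, 31}.
v=5: a=5^1·(≡4), b=5^-2·(≡2) mod 5; (4|5)=+1, (2|5)=-1; (−1)^{1·-2·2}·(+1)^-2·(-1)^1 = -1.
v=11: a=11^1·(≡10), b=11^0·(≡8) mod 11; (10|11)=-1, (8|11)=-1; (−1)^{1·0·5}·(-1)^0·(-1)^1 = -1.
v=23: a=23^1·(≡14), b=23^1·(≡10) mod 23; (14|23)=-1, (10|23)=-1; (−1)^{1·1·11}·(-1)^1·(-1)^1 = -1.
v=2: v_2(a)=-1, v_2(b)=1; units ≡ 3, 3 (mod 8); ε·ε+αω+βω = 1·1+-1·1+1·1 ≡ 1  ⇒  (a,b)_2 = -1.
v=7: a=7^1·(≡4), b=7^-1·(≡6) mod 7; (4|7)=+1, (6|7)=-1; (−1)^{1·-1·3}·(+1)^-1·(-1)^1 = +1.
v=∞: 230230 > 0 and -71162 < 0  ⇒  (a,b)_∞ = +1.
v=13: a=13^1·(≡1), b=13^1·(≡9) mod 13; (1|13)=+1, (9|13)=+1; (−1)^{1·1·6}·(+1)^1·(+1)^1 = +1.
v=3: a=3^2·(≡1), b=3^0·(≡1) mod 3; (1|3)=+1, (1|3)=+1; (−1)^{2·0·1}·(+1)^0·(+1)^2 = +1.
v=31: a=31^0·(≡13), b=31^2·(≡28) mod 31; (13|31)=-1, (28|31)=+1; (−1)^{0·2·15}·(-1)^2·(+1)^0 = +1.
v=17: a=17^2·(≡2), b=17^1·(≡15) mod 17; (2|17)=+1, (15|17)=+1; (−1)^{2·1·8}·(+1)^1·(+1)^2 = +1.
|Ram(230230, -71162)| = 4, even; anisotropic at {2, 5, 11, 23}.

[2, 5, 11, 23]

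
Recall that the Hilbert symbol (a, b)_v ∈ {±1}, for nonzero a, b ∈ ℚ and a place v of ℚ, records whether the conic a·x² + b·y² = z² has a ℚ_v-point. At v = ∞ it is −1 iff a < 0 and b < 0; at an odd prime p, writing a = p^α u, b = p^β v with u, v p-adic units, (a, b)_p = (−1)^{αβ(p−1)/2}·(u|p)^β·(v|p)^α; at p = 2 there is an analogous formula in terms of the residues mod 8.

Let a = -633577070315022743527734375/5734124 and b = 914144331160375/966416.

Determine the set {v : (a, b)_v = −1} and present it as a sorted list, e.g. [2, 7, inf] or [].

[2, 11, 23, 31]

(a, b) ≡ (-54901, 192977015) mod (ℚ^×)²; places V = {2, 3, 5, 7, 11, 17, 19, 23, 29, 31, 37, ∞}.
(a,b)_29: α=0, u≡25; β=2, v≡23 (mod 29); (25|29)=+1, (23|29)=+1; sign (−1)^0·+1^2·+1^0 = +1.
(a,b)_17: α=0, u≡15; β=-2, v≡16 (mod 17); (15|17)=+1, (16|17)=+1; sign (−1)^0·+1^-2·+1^0 = +1.
(a,b)_∞: sgn(-54901)=−, sgn(192977015)=+, so +1.
(a,b)_11: α=-1, u≡1; β=-1, v≡4 (mod 11); (1|11)=+1, (4|11)=+1; sign (−1)^1·+1^-1·+1^-1 = -1.
(a,b)_2: α=-2, β=-4; u≡3, v≡7 (mod 8); ε(u)ε(v)=1·1, αω(v)=-2·0, βω(u)=-4·1; sum ≡ 1  ⇒  -1.
(a,b)_5: α=8, u≡1; β=3, v≡3 (mod 5); (1|5)=+1, (3|5)=-1; sign (−1)^0·+1^3·-1^8 = +1.
(a,b)_31: α=3, u≡6; β=3, v≡22 (mod 31); (6|31)=-1, (22|31)=-1; sign (−1)^1·-1^3·-1^3 = -1.
(a,b)_23: α=3, u≡14; β=1, v≡5 (mod 23); (14|23)=-1, (5|23)=-1; sign (−1)^1·-1^1·-1^3 = -1.
(a,b)_3: α=4, u≡2; β=0, v≡2 (mod 3); (2|3)=-1, (2|3)=-1; sign (−1)^0·-1^0·-1^4 = +1.
(a,b)_7: α=9, u≡2; β=3, v≡6 (mod 7); (2|7)=+1, (6|7)=-1; sign (−1)^1·+1^3·-1^9 = +1.
(a,b)_37: α=2, u≡3; β=1, v≡21 (mod 37); (3|37)=+1, (21|37)=+1; sign (−1)^0·+1^1·+1^2 = +1.
(a,b)_19: α=-4, u≡17; β=-1, v≡11 (mod 19); (17|19)=+1, (11|19)=+1; sign (−1)^0·+1^-1·+1^-4 = +1.
|Ram(-54901, 192977015)| = 4, even; anisotropic at {2, 11, 23, 31}.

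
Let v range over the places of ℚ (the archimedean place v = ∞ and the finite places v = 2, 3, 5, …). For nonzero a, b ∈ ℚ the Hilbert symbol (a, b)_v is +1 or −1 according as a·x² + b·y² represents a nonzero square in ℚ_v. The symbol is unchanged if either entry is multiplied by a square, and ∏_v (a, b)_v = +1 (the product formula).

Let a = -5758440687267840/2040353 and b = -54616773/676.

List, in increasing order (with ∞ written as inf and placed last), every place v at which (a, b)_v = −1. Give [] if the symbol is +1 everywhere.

(a, b) ≡ (-27828255, -151293) mod (ℚ^×)²; places V = {2, 3, 5, 7, 11, 13, 19, 23, 29, 37, 47, ∞}.
(a,b)_11: α=2, u≡6; β=0, v≡4 (mod 11); (6|11)=-1, (4|11)=+1; sign (−1)^0·-1^0·+1^2 = +1.
(a,b)_47: α=2, u≡31; β=1, v≡27 (mod 47); (31|47)=-1, (27|47)=+1; sign (−1)^0·-1^1·+1^2 = -1.
(a,b)_∞: sgn(-27828255)=−, sgn(-151293)=−, so -1.
(a,b)_2: α=12, β=-2; u≡1, v≡3 (mod 8); ε(u)ε(v)=0·1, αω(v)=12·1, βω(u)=-2·0; sum ≡ 0  ⇒  +1.
(a,b)_13: α=1, u≡12; β=-2, v≡9 (mod 13); (12|13)=+1, (9|13)=+1; sign (−1)^0·+1^-2·+1^1 = +1.
(a,b)_19: α=-1, u≡15; β=2, v≡9 (mod 19); (15|19)=-1, (9|19)=+1; sign (−1)^0·-1^2·+1^-1 = +1.
(a,b)_23: α=-2, u≡15; β=0, v≡12 (mod 23); (15|23)=-1, (12|23)=+1; sign (−1)^0·-1^0·+1^-2 = +1.
(a,b)_29: α=-1, u≡8; β=1, v≡14 (mod 29); (8|29)=-1, (14|29)=-1; sign (−1)^0·-1^1·-1^-1 = +1.
(a,b)_3: α=7, u≡2; β=1, v≡2 (mod 3); (2|3)=-1, (2|3)=-1; sign (−1)^1·-1^1·-1^7 = -1.
(a,b)_37: α=1, u≡33; β=1, v≡6 (mod 37); (33|37)=+1, (6|37)=-1; sign (−1)^0·+1^1·-1^1 = -1.
(a,b)_5: α=1, u≡4; β=0, v≡2 (mod 5); (4|5)=+1, (2|5)=-1; sign (−1)^0·+1^0·-1^1 = -1.
(a,b)_7: α=-1, u≡5; β=0, v≡5 (mod 7); (5|7)=-1, (5|7)=-1; sign (−1)^0·-1^0·-1^-1 = -1.
|Ram(-27828255, -151293)| = 6, even; anisotropic at {3, 5, 7, 37, 47, ∞}.

[3, 5, 7, 37, 47, inf]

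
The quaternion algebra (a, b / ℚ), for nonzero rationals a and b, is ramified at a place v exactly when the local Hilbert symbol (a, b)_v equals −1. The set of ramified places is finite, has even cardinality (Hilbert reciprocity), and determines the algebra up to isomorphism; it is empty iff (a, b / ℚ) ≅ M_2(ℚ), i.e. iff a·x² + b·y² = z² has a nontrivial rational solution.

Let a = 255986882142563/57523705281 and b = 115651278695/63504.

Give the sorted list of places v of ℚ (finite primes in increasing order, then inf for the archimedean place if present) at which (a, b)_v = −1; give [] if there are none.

Mod squares: a ≡ 1062347, b ≡ 95. Check v ∈ {∞, 2, 3, 5, 7, 11, 13, 17, 19, 23, 37, 41, 43, 47}.
v=17: a=17^1·(≡8), b=17^0·(≡11) mod 17; (8|17)=+1, (11|17)=-1; (−1)^{1·0·8}·(+1)^0·(-1)^1 = -1.
v=11: a=11^1·(≡6), b=11^0·(≡7) mod 11; (6|11)=-1, (7|11)=-1; (−1)^{1·0·5}·(-1)^0·(-1)^1 = -1.
v=37: a=37^0·(≡26), b=37^2·(≡12) mod 37; (26|37)=+1, (12|37)=+1; (−1)^{0·2·18}·(+1)^2·(+1)^0 = +1.
v=19: a=19^5·(≡8), b=19^1·(≡6) mod 19; (8|19)=-1, (6|19)=+1; (−1)^{5·1·9}·(-1)^1·(+1)^5 = +1.
v=47: a=47^-2·(≡7), b=47^0·(≡1) mod 47; (7|47)=+1, (1|47)=+1; (−1)^{-2·0·23}·(+1)^0·(+1)^-2 = +1.
v=∞: 1062347 > 0 and 95 > 0  ⇒  (a,b)_∞ = +1.
v=13: a=13^1·(≡9), b=13^0·(≡9) mod 13; (9|13)=+1, (9|13)=+1; (−1)^{1·0·6}·(+1)^0·(+1)^1 = +1.
v=23: a=23^1·(≡15), b=23^2·(≡3) mod 23; (15|23)=-1, (3|23)=+1; (−1)^{1·2·11}·(-1)^2·(+1)^1 = +1.
v=5: a=5^0·(≡3), b=5^1·(≡1) mod 5; (3|5)=-1, (1|5)=+1; (−1)^{0·1·2}·(-1)^1·(+1)^0 = -1.
v=3: a=3^-12·(≡2), b=3^-4·(≡2) mod 3; (2|3)=-1, (2|3)=-1; (−1)^{-12·-4·1}·(-1)^-4·(-1)^-12 = +1.
v=41: a=41^0·(≡40), b=41^2·(≡27) mod 41; (40|41)=+1, (27|41)=-1; (−1)^{0·2·20}·(+1)^2·(-1)^0 = +1.
v=7: a=7^-2·(≡3), b=7^-2·(≡1) mod 7; (3|7)=-1, (1|7)=+1; (−1)^{-2·-2·3}·(-1)^-2·(+1)^-2 = +1.
v=2: v_2(a)=0, v_2(b)=-4; units ≡ 3, 7 (mod 8); ε·ε+αω+βω = 1·1+0·0+-4·1 ≡ 1  ⇒  (a,b)_2 = -1.
v=43: a=43^2·(≡42), b=43^0·(≡38) mod 43; (42|43)=-1, (38|43)=+1; (−1)^{2·0·21}·(-1)^0·(+1)^2 = +1.
Ram(1062347, 95) = {2, 5, 11, 17}; no ℚ_2-point on the conic.

[2, 5, 11, 17]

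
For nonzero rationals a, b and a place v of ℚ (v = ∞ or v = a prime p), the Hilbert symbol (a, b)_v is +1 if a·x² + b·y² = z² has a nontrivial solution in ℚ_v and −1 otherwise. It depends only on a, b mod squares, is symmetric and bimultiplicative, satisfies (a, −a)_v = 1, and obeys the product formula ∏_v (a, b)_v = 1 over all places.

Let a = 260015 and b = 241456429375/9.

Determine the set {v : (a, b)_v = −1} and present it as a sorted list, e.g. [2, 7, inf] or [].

Mod squares: a ≡ 260015, b ≡ 7. Check v ∈ {∞, 2, 3, 5, 7, 17, 19, 23}.
v=17: a=17^1·(≡12), b=17^2·(≡11) mod 17; (12|17)=-1, (11|17)=-1; (−1)^{1·2·8}·(-1)^2·(-1)^1 = -1.
v=7: a=7^1·(≡3), b=7^1·(≡4) mod 7; (3|7)=-1, (4|7)=+1; (−1)^{1·1·3}·(-1)^1·(+1)^1 = +1.
v=3: a=3^0·(≡2), b=3^-2·(≡1) mod 3; (2|3)=-1, (1|3)=+1; (−1)^{0·-2·1}·(-1)^-2·(+1)^0 = +1.
v=23: a=23^1·(≡12), b=23^2·(≡21) mod 23; (12|23)=+1, (21|23)=-1; (−1)^{1·2·11}·(+1)^2·(-1)^1 = -1.
v=∞: 260015 > 0 and 7 > 0  ⇒  (a,b)_∞ = +1.
v=19: a=19^1·(≡5), b=19^2·(≡6) mod 19; (5|19)=+1, (6|19)=+1; (−1)^{1·2·9}·(+1)^2·(+1)^1 = +1.
v=5: a=5^1·(≡3), b=5^4·(≡3) mod 5; (3|5)=-1, (3|5)=-1; (−1)^{1·4·2}·(-1)^4·(-1)^1 = -1.
v=2: v_2(a)=0, v_2(b)=0; units ≡ 7, 7 (mod 8); ε·ε+αω+βω = 1·1+0·0+0·0 ≡ 1  ⇒  (a,b)_2 = -1.
(260015, 7 / ℚ) ramifies at {2, 5, 17, 23}: a division algebra.

[2, 5, 17, 23]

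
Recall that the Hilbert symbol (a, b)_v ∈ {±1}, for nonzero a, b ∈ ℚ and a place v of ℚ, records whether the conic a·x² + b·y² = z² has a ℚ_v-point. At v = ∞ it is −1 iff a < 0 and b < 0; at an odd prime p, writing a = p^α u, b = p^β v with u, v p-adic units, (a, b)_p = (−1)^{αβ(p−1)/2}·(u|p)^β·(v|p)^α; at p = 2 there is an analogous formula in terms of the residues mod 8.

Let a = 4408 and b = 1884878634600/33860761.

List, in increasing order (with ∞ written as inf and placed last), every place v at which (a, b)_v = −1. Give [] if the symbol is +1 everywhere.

Mod squares: a ≡ 1102, b ≡ 89466. Check v ∈ {∞, 2, 3, 5, 11, 13, 17, 19, 23, 29, 31, 37}.
v=23: a=23^0·(≡15), b=23^-4·(≡10) mod 23; (15|23)=-1, (10|23)=-1; (−1)^{0·-4·11}·(-1)^-4·(-1)^0 = +1.
v=5: a=5^0·(≡3), b=5^2·(≡4) mod 5; (3|5)=-1, (4|5)=+1; (−1)^{0·2·2}·(-1)^2·(+1)^0 = +1.
v=2: v_2(a)=3, v_2(b)=3; units ≡ 7, 5 (mod 8); ε·ε+αω+βω = 1·0+3·1+3·0 ≡ 1  ⇒  (a,b)_2 = -1.
v=19: a=19^1·(≡4), b=19^0·(≡10) mod 19; (4|19)=+1, (10|19)=-1; (−1)^{1·0·9}·(+1)^0·(-1)^1 = -1.
v=13: a=13^0·(≡1), b=13^1·(≡8) mod 13; (1|13)=+1, (8|13)=-1; (−1)^{0·1·6}·(+1)^1·(-1)^0 = +1.
v=31: a=31^0·(≡6), b=31^1·(≡30) mod 31; (6|31)=-1, (30|31)=-1; (−1)^{0·1·15}·(-1)^1·(-1)^0 = -1.
v=3: a=3^0·(≡1), b=3^7·(≡2) mod 3; (1|3)=+1, (2|3)=-1; (−1)^{0·7·1}·(+1)^7·(-1)^0 = +1.
v=29: a=29^1·(≡7), b=29^0·(≡25) mod 29; (7|29)=+1, (25|29)=+1; (−1)^{1·0·14}·(+1)^0·(+1)^1 = +1.
v=∞: 1102 > 0 and 89466 > 0  ⇒  (a,b)_∞ = +1.
v=11: a=11^0·(≡8), b=11^-2·(≡5) mod 11; (8|11)=-1, (5|11)=+1; (−1)^{0·-2·5}·(-1)^-2·(+1)^0 = +1.
v=17: a=17^0·(≡5), b=17^2·(≡6) mod 17; (5|17)=-1, (6|17)=-1; (−1)^{0·2·8}·(-1)^2·(-1)^0 = +1.
v=37: a=37^0·(≡5), b=37^1·(≡2) mod 37; (5|37)=-1, (2|37)=-1; (−1)^{0·1·18}·(-1)^1·(-1)^0 = -1.
Ram(1102, 89466) = {2, 19, 31, 37}; no ℚ_2-point on the conic.

[2, 19, 31, 37]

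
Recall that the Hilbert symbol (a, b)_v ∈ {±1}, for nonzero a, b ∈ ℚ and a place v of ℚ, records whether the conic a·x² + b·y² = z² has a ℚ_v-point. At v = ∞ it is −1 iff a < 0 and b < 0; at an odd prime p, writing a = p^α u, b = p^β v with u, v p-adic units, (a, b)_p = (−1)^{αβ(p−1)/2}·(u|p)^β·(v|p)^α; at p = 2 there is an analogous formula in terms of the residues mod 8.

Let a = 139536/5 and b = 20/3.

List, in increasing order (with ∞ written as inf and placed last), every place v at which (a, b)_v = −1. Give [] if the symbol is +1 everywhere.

[5, 19]

(a, b) ≡ (4845, 15) mod (ℚ^×)²; places V = {2, 3, 5, 17, 19, ∞}.
(a,b)_5: α=-1, u≡1; β=1, v≡3 (mod 5); (1|5)=+1, (3|5)=-1; sign (−1)^0·+1^1·-1^-1 = -1.
(a,b)_17: α=1, u≡13; β=0, v≡1 (mod 17); (13|17)=+1, (1|17)=+1; sign (−1)^0·+1^0·+1^1 = +1.
(a,b)_∞: sgn(4845)=+, sgn(15)=+, so +1.
(a,b)_2: α=4, β=2; u≡5, v≡7 (mod 8); ε(u)ε(v)=0·1, αω(v)=4·0, βω(u)=2·1; sum ≡ 0  ⇒  +1.
(a,b)_3: α=3, u≡1; β=-1, v≡2 (mod 3); (1|3)=+1, (2|3)=-1; sign (−1)^1·+1^-1·-1^3 = +1.
(a,b)_19: α=1, u≡2; β=0, v≡13 (mod 19); (2|19)=-1, (13|19)=-1; sign (−1)^0·-1^0·-1^1 = -1.
Ram(4845, 15) = {5, 19}; no ℚ_5-point on the conic.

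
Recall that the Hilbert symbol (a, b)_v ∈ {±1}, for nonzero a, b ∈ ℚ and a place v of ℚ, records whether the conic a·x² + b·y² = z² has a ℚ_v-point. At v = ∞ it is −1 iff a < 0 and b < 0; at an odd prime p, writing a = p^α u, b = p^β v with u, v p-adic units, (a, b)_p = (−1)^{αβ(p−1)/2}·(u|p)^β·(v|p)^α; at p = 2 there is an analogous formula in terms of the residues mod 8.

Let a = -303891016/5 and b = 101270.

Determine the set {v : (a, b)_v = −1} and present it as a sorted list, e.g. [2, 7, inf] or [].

[2, 13, 19, 31]

Mod squares: a ≡ -3139370, b ≡ 101270. Check v ∈ {∞, 2, 5, 11, 13, 19, 31, 41}.
v=∞: -3139370 < 0 and 101270 > 0  ⇒  (a,b)_∞ = +1.
v=11: a=11^2·(≡7), b=11^0·(≡4) mod 11; (7|11)=-1, (4|11)=+1; (−1)^{2·0·5}·(-1)^0·(+1)^2 = +1.
v=13: a=13^1·(≡6), b=13^1·(≡3) mod 13; (6|13)=-1, (3|13)=+1; (−1)^{1·1·6}·(-1)^1·(+1)^1 = -1.
v=19: a=19^1·(≡10), b=19^1·(≡10) mod 19; (10|19)=-1, (10|19)=-1; (−1)^{1·1·9}·(-1)^1·(-1)^1 = -1.
v=31: a=31^1·(≡14), b=31^0·(≡24) mod 31; (14|31)=+1, (24|31)=-1; (−1)^{1·0·15}·(+1)^0·(-1)^1 = -1.
v=5: a=5^-1·(≡4), b=5^1·(≡4) mod 5; (4|5)=+1, (4|5)=+1; (−1)^{-1·1·2}·(+1)^1·(+1)^-1 = +1.
v=41: a=41^1·(≡9), b=41^1·(≡10) mod 41; (9|41)=+1, (10|41)=+1; (−1)^{1·1·20}·(+1)^1·(+1)^1 = +1.
v=2: v_2(a)=3, v_2(b)=1; units ≡ 3, 3 (mod 8); ε·ε+αω+βω = 1·1+3·1+1·1 ≡ 1  ⇒  (a,b)_2 = -1.
|Ram(-3139370, 101270)| = 4, even; anisotropic at {2, 13, 19, 31}.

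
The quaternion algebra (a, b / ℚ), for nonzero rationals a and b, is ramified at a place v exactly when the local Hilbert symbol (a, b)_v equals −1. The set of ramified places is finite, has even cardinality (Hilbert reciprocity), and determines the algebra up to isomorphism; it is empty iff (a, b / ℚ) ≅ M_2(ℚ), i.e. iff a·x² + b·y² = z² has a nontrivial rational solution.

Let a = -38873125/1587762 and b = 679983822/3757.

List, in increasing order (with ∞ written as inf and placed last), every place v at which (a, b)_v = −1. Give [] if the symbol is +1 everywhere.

Mod squares: a ≡ -74, b ≡ 129766. Check v ∈ {∞, 2, 3, 5, 7, 11, 13, 17, 23, 29, 31, 37, 41}.
v=29: a=29^0·(≡1), b=29^2·(≡5) mod 29; (1|29)=+1, (5|29)=+1; (−1)^{0·2·14}·(+1)^2·(+1)^0 = +1.
v=13: a=13^0·(≡3), b=13^-1·(≡8) mod 13; (3|13)=+1, (8|13)=-1; (−1)^{0·-1·6}·(+1)^-1·(-1)^0 = +1.
v=11: a=11^-2·(≡5), b=11^0·(≡2) mod 11; (5|11)=+1, (2|11)=-1; (−1)^{-2·0·5}·(+1)^0·(-1)^-2 = +1.
v=∞: -74 < 0 and 129766 > 0  ⇒  (a,b)_∞ = +1.
v=23: a=23^0·(≡1), b=23^1·(≡22) mod 23; (1|23)=+1, (22|23)=-1; (−1)^{0·1·11}·(+1)^1·(-1)^0 = +1.
v=7: a=7^0·(≡3), b=7^1·(≡4) mod 7; (3|7)=-1, (4|7)=+1; (−1)^{0·1·3}·(-1)^1·(+1)^0 = -1.
v=5: a=5^4·(≡4), b=5^0·(≡1) mod 5; (4|5)=+1, (1|5)=+1; (−1)^{4·0·2}·(+1)^0·(+1)^4 = +1.
v=31: a=31^0·(≡25), b=31^1·(≡28) mod 31; (25|31)=+1, (28|31)=+1; (−1)^{0·1·15}·(+1)^1·(+1)^0 = +1.
v=37: a=37^1·(≡20), b=37^0·(≡28) mod 37; (20|37)=-1, (28|37)=+1; (−1)^{1·0·18}·(-1)^0·(+1)^1 = +1.
v=3: a=3^-8·(≡1), b=3^4·(≡1) mod 3; (1|3)=+1, (1|3)=+1; (−1)^{-8·4·1}·(+1)^4·(+1)^-8 = +1.
v=2: v_2(a)=-1, v_2(b)=1; units ≡ 3, 3 (mod 8); ε·ε+αω+βω = 1·1+-1·1+1·1 ≡ 1  ⇒  (a,b)_2 = -1.
v=41: a=41^2·(≡31), b=41^0·(≡2) mod 41; (31|41)=+1, (2|41)=+1; (−1)^{2·0·20}·(+1)^0·(+1)^2 = +1.
v=17: a=17^0·(≡6), b=17^-2·(≡7) mod 17; (6|17)=-1, (7|17)=-1; (−1)^{0·-2·8}·(-1)^-2·(-1)^0 = +1.
Ram(-74, 129766) = {2, 7}; no ℚ_2-point on the conic.

[2, 7]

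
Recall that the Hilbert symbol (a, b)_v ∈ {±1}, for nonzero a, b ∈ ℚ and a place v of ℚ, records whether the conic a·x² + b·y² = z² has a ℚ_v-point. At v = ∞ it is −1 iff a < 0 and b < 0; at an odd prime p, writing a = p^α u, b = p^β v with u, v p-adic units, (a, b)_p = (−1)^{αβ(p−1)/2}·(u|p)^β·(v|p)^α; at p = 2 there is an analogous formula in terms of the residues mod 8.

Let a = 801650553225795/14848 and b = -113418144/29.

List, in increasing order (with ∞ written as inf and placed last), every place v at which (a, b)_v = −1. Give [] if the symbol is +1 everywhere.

(a, b) ≡ (400626590, -51794) mod (ℚ^×)²; places V = {2, 3, 5, 7, 13, 17, 19, 29, 47, ∞}.
(a,b)_17: α=1, u≡5; β=0, v≡12 (mod 17); (5|17)=-1, (12|17)=-1; sign (−1)^0·-1^0·-1^1 = -1.
(a,b)_∞: sgn(400626590)=+, sgn(-51794)=−, so +1.
(a,b)_3: α=8, u≡2; β=4, v≡1 (mod 3); (2|3)=-1, (1|3)=+1; sign (−1)^0·-1^4·+1^8 = +1.
(a,b)_47: α=1, u≡6; β=1, v≡20 (mod 47); (6|47)=+1, (20|47)=-1; sign (−1)^1·+1^1·-1^1 = +1.
(a,b)_13: α=1, u≡5; β=0, v≡6 (mod 13); (5|13)=-1, (6|13)=-1; sign (−1)^0·-1^0·-1^1 = -1.
(a,b)_7: α=3, u≡3; β=2, v≡6 (mod 7); (3|7)=-1, (6|7)=-1; sign (−1)^0·-1^2·-1^3 = -1.
(a,b)_5: α=1, u≡3; β=0, v≡4 (mod 5); (3|5)=-1, (4|5)=+1; sign (−1)^0·-1^0·+1^1 = +1.
(a,b)_2: α=-9, β=5; u≡7, v≡7 (mod 8); ε(u)ε(v)=1·1, αω(v)=-9·0, βω(u)=5·0; sum ≡ 1  ⇒  -1.
(a,b)_19: α=3, u≡18; β=1, v≡12 (mod 19); (18|19)=-1, (12|19)=-1; sign (−1)^1·-1^1·-1^3 = -1.
(a,b)_29: α=-1, u≡22; β=-1, v≡15 (mod 29); (22|29)=+1, (15|29)=-1; sign (−1)^0·+1^-1·-1^-1 = -1.
Ram(400626590, -51794) = {2, 7, 13, 17, 19, 29}; no ℚ_2-point on the conic.

[2, 7, 13, 17, 19, 29]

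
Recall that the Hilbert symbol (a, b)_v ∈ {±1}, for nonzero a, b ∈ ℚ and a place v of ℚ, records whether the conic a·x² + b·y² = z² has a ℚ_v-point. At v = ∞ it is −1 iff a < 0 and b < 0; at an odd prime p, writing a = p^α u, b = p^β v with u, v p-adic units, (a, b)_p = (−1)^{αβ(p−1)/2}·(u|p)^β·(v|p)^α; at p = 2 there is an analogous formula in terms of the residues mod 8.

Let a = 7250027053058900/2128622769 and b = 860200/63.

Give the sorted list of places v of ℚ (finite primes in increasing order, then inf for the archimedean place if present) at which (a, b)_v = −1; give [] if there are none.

[2, 7, 11, 17]

Mod squares: a ≡ 4301, b ≡ 60214. Check v ∈ {∞, 2, 3, 5, 7, 11, 13, 17, 23, 29, 37}.
v=∞: 4301 > 0 and 60214 > 0  ⇒  (a,b)_∞ = +1.
v=2: v_2(a)=2, v_2(b)=3; units ≡ 5, 3 (mod 8); ε·ε+αω+βω = 0·1+2·1+3·1 ≡ 1  ⇒  (a,b)_2 = -1.
v=11: a=11^5·(≡2), b=11^1·(≡7) mod 11; (2|11)=-1, (7|11)=-1; (−1)^{5·1·5}·(-1)^1·(-1)^5 = -1.
v=7: a=7^-2·(≡6), b=7^-1·(≡6) mod 7; (6|7)=-1, (6|7)=-1; (−1)^{-2·-1·3}·(-1)^-1·(-1)^-2 = -1.
v=23: a=23^1·(≡4), b=23^1·(≡15) mod 23; (4|23)=+1, (15|23)=-1; (−1)^{1·1·11}·(+1)^1·(-1)^1 = +1.
v=37: a=37^2·(≡34), b=37^0·(≡18) mod 37; (34|37)=+1, (18|37)=-1; (−1)^{2·0·18}·(+1)^0·(-1)^2 = +1.
v=3: a=3^-2·(≡2), b=3^-2·(≡1) mod 3; (2|3)=-1, (1|3)=+1; (−1)^{-2·-2·1}·(-1)^-2·(+1)^-2 = +1.
v=5: a=5^2·(≡4), b=5^2·(≡1) mod 5; (4|5)=+1, (1|5)=+1; (−1)^{2·2·2}·(+1)^2·(+1)^2 = +1.
v=17: a=17^1·(≡13), b=17^1·(≡12) mod 17; (13|17)=+1, (12|17)=-1; (−1)^{1·1·8}·(+1)^1·(-1)^1 = -1.
v=29: a=29^2·(≡23), b=29^0·(≡12) mod 29; (23|29)=+1, (12|29)=-1; (−1)^{2·0·14}·(+1)^0·(-1)^2 = +1.
v=13: a=13^-6·(≡7), b=13^0·(≡5) mod 13; (7|13)=-1, (5|13)=-1; (−1)^{-6·0·6}·(-1)^0·(-1)^-6 = +1.
(4301, 60214 / ℚ) ramifies at {2, 7, 11, 17}: a division algebra.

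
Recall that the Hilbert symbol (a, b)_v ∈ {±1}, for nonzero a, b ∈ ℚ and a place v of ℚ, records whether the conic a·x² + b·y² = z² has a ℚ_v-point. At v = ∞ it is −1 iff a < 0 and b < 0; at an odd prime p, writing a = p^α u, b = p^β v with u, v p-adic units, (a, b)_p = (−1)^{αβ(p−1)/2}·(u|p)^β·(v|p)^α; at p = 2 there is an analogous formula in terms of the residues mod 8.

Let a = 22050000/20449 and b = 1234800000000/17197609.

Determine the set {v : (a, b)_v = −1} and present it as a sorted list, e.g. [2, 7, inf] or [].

[5, 7]

(a, b) ≡ (5, 7) mod (ℚ^×)²; places V = {2, 3, 5, 7, 11, 13, 29, ∞}.
(a,b)_5: α=5, u≡4; β=8, v≡2 (mod 5); (4|5)=+1, (2|5)=-1; sign (−1)^0·+1^8·-1^5 = -1.
(a,b)_11: α=-2, u≡4; β=-2, v≡8 (mod 11); (4|11)=+1, (8|11)=-1; sign (−1)^0·+1^-2·-1^-2 = +1.
(a,b)_13: α=-2, u≡6; β=-2, v≡6 (mod 13); (6|13)=-1, (6|13)=-1; sign (−1)^0·-1^-2·-1^-2 = +1.
(a,b)_29: α=0, u≡6; β=-2, v≡6 (mod 29); (6|29)=+1, (6|29)=+1; sign (−1)^0·+1^-2·+1^0 = +1.
(a,b)_2: α=4, β=10; u≡5, v≡7 (mod 8); ε(u)ε(v)=0·1, αω(v)=4·0, βω(u)=10·1; sum ≡ 0  ⇒  +1.
(a,b)_∞: sgn(5)=+, sgn(7)=+, so +1.
(a,b)_3: α=2, u≡2; β=2, v≡1 (mod 3); (2|3)=-1, (1|3)=+1; sign (−1)^0·-1^2·+1^2 = +1.
(a,b)_7: α=2, u≡6; β=3, v≡1 (mod 7); (6|7)=-1, (1|7)=+1; sign (−1)^0·-1^3·+1^2 = -1.
Ram(5, 7) = {5, 7}; no ℚ_5-point on the conic.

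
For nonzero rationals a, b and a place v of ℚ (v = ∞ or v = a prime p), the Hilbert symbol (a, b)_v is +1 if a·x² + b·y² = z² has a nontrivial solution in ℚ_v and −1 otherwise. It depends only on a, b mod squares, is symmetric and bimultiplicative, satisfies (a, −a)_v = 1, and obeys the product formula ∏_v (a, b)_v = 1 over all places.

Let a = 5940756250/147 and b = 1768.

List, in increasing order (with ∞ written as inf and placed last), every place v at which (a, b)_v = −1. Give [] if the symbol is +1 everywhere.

[2, 5, 11, 23]

(a, b) ≡ (98670, 442) mod (ℚ^×)²; places V = {2, 3, 5, 7, 11, 13, 17, 23, ∞}.
(a,b)_23: α=1, u≡18; β=0, v≡20 (mod 23); (18|23)=+1, (20|23)=-1; sign (−1)^0·+1^0·-1^1 = -1.
(a,b)_7: α=-2, u≡3; β=0, v≡4 (mod 7); (3|7)=-1, (4|7)=+1; sign (−1)^0·-1^0·+1^-2 = +1.
(a,b)_2: α=1, β=3; u≡7, v≡5 (mod 8); ε(u)ε(v)=1·0, αω(v)=1·1, βω(u)=3·0; sum ≡ 1  ⇒  -1.
(a,b)_13: α=1, u≡6; β=1, v≡6 (mod 13); (6|13)=-1, (6|13)=-1; sign (−1)^0·-1^1·-1^1 = +1.
(a,b)_17: α=2, u≡8; β=1, v≡2 (mod 17); (8|17)=+1, (2|17)=+1; sign (−1)^0·+1^1·+1^2 = +1.
(a,b)_∞: sgn(98670)=+, sgn(442)=+, so +1.
(a,b)_5: α=5, u≡1; β=0, v≡3 (mod 5); (1|5)=+1, (3|5)=-1; sign (−1)^0·+1^0·-1^5 = -1.
(a,b)_3: α=-1, u≡1; β=0, v≡1 (mod 3); (1|3)=+1, (1|3)=+1; sign (−1)^0·+1^0·+1^-1 = +1.
(a,b)_11: α=1, u≡3; β=0, v≡8 (mod 11); (3|11)=+1, (8|11)=-1; sign (−1)^0·+1^0·-1^1 = -1.
|Ram(98670, 442)| = 4, even; anisotropic at {2, 5, 11, 23}.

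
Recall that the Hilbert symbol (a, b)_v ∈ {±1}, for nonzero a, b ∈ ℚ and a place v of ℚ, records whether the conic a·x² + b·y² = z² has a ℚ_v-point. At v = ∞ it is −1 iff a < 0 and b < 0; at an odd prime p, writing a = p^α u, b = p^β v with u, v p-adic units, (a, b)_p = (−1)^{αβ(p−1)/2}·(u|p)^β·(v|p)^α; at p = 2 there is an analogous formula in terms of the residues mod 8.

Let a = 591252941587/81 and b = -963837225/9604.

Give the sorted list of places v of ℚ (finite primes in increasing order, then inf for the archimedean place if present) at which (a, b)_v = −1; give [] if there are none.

[2, 19, 41, 47]

Mod squares: a ≡ 2035147, b ≡ -475969. Check v ∈ {∞, 2, 3, 5, 7, 11, 13, 19, 41, 43, 47, 53}.
v=∞: 2035147 > 0 and -475969 < 0  ⇒  (a,b)_∞ = +1.
v=53: a=53^1·(≡27), b=53^0·(≡24) mod 53; (27|53)=-1, (24|53)=+1; (−1)^{1·0·26}·(-1)^0·(+1)^1 = +1.
v=43: a=43^1·(≡2), b=43^0·(≡31) mod 43; (2|43)=-1, (31|43)=+1; (−1)^{1·0·21}·(-1)^0·(+1)^1 = +1.
v=7: a=7^4·(≡1), b=7^-4·(≡5) mod 7; (1|7)=+1, (5|7)=-1; (−1)^{4·-4·3}·(+1)^-4·(-1)^4 = +1.
v=19: a=19^1·(≡3), b=19^1·(≡8) mod 19; (3|19)=-1, (8|19)=-1; (−1)^{1·1·9}·(-1)^1·(-1)^1 = -1.
v=5: a=5^0·(≡2), b=5^2·(≡4) mod 5; (2|5)=-1, (4|5)=+1; (−1)^{0·2·2}·(-1)^2·(+1)^0 = +1.
v=11: a=11^2·(≡3), b=11^0·(≡1) mod 11; (3|11)=+1, (1|11)=+1; (−1)^{2·0·5}·(+1)^0·(+1)^2 = +1.
v=3: a=3^-4·(≡1), b=3^4·(≡2) mod 3; (1|3)=+1, (2|3)=-1; (−1)^{-4·4·1}·(+1)^4·(-1)^-4 = +1.
v=13: a=13^0·(≡3), b=13^1·(≡8) mod 13; (3|13)=+1, (8|13)=-1; (−1)^{0·1·6}·(+1)^1·(-1)^0 = +1.
v=47: a=47^1·(≡3), b=47^1·(≡18) mod 47; (3|47)=+1, (18|47)=+1; (−1)^{1·1·23}·(+1)^1·(+1)^1 = -1.
v=41: a=41^0·(≡27), b=41^1·(≡15) mod 41; (27|41)=-1, (15|41)=-1; (−1)^{0·1·20}·(-1)^1·(-1)^0 = -1.
v=2: v_2(a)=0, v_2(b)=-2; units ≡ 3, 7 (mod 8); ε·ε+αω+βω = 1·1+0·0+-2·1 ≡ 1  ⇒  (a,b)_2 = -1.
|Ram(2035147, -475969)| = 4, even; anisotropic at {2, 19, 41, 47}.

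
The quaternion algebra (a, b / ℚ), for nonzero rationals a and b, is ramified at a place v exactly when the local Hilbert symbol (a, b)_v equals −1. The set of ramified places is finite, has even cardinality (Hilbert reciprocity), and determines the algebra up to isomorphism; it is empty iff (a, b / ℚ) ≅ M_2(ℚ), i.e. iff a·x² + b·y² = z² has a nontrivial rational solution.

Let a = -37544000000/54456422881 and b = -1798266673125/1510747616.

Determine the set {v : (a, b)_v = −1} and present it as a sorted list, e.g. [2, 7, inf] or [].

(a, b) ≡ (-26, -182) mod (ℚ^×)²; places V = {2, 3, 5, 7, 13, 17, 19, 29, 37, 53, ∞}.
(a,b)_37: α=-2, u≡9; β=0, v≡1 (mod 37); (9|37)=+1, (1|37)=+1; sign (−1)^0·+1^0·+1^-2 = +1.
(a,b)_19: α=2, u≡15; β=2, v≡14 (mod 19); (15|19)=-1, (14|19)=-1; sign (−1)^0·-1^2·-1^2 = +1.
(a,b)_53: α=-2, u≡5; β=-2, v≡14 (mod 53); (5|53)=-1, (14|53)=-1; sign (−1)^0·-1^-2·-1^-2 = +1.
(a,b)_2: α=9, β=-5; u≡3, v≡5 (mod 8); ε(u)ε(v)=1·0, αω(v)=9·1, βω(u)=-5·1; sum ≡ 0  ⇒  +1.
(a,b)_29: α=0, u≡26; β=2, v≡8 (mod 29); (26|29)=-1, (8|29)=-1; sign (−1)^0·-1^2·-1^0 = +1.
(a,b)_17: α=-2, u≡1; β=0, v≡10 (mod 17); (1|17)=+1, (10|17)=-1; sign (−1)^0·+1^0·-1^-2 = +1.
(a,b)_∞: sgn(-26)=−, sgn(-182)=−, so -1.
(a,b)_3: α=0, u≡1; β=6, v≡1 (mod 3); (1|3)=+1, (1|3)=+1; sign (−1)^0·+1^6·+1^0 = +1.
(a,b)_7: α=-2, u≡2; β=-5, v≡1 (mod 7); (2|7)=+1, (1|7)=+1; sign (−1)^0·+1^-5·+1^-2 = +1.
(a,b)_13: α=1, u≡8; β=1, v≡1 (mod 13); (8|13)=-1, (1|13)=+1; sign (−1)^0·-1^1·+1^1 = -1.
(a,b)_5: α=6, u≡4; β=4, v≡3 (mod 5); (4|5)=+1, (3|5)=-1; sign (−1)^0·+1^4·-1^6 = +1.
(-26, -182 / ℚ) ramifies at {13, ∞}: a division algebra.

[13, inf]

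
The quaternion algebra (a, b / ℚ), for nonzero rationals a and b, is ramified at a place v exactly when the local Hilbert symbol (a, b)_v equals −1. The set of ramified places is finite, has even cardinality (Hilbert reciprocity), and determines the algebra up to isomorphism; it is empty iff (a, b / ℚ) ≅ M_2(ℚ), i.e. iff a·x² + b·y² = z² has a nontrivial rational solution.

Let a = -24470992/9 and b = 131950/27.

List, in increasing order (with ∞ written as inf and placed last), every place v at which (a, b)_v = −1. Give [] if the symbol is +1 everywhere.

(a, b) ≡ (-13, 15834) mod (ℚ^×)²; places V = {2, 3, 5, 7, 13, 29, ∞}.
(a,b)_2: α=4, β=1; u≡3, v≡5 (mod 8); ε(u)ε(v)=1·0, αω(v)=4·1, βω(u)=1·1; sum ≡ 1  ⇒  -1.
(a,b)_5: α=0, u≡2; β=2, v≡4 (mod 5); (2|5)=-1, (4|5)=+1; sign (−1)^0·-1^2·+1^0 = +1.
(a,b)_7: α=6, u≡1; β=1, v≡1 (mod 7); (1|7)=+1, (1|7)=+1; sign (−1)^0·+1^1·+1^6 = +1.
(a,b)_13: α=1, u≡9; β=1, v≡10 (mod 13); (9|13)=+1, (10|13)=+1; sign (−1)^0·+1^1·+1^1 = +1.
(a,b)_29: α=0, u≡28; β=1, v≡16 (mod 29); (28|29)=+1, (16|29)=+1; sign (−1)^0·+1^1·+1^0 = +1.
(a,b)_∞: sgn(-13)=−, sgn(15834)=+, so +1.
(a,b)_3: α=-2, u≡2; β=-3, v≡1 (mod 3); (2|3)=-1, (1|3)=+1; sign (−1)^0·-1^-3·+1^-2 = -1.
Ram(-13, 15834) = {2, 3}; no ℚ_2-point on the conic.

[2, 3]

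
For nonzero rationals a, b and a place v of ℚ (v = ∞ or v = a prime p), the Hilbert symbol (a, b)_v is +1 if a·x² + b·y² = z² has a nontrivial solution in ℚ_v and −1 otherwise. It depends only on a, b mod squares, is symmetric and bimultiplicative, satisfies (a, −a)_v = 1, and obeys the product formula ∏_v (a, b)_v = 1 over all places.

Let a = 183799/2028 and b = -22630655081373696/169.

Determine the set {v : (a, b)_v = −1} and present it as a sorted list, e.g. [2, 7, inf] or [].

[2, 31]

Mod squares: a ≡ 93, b ≡ -13566. Check v ∈ {∞, 2, 3, 7, 11, 13, 17, 19, 31}.
v=2: v_2(a)=-2, v_2(b)=13; units ≡ 5, 1 (mod 8); ε·ε+αω+βω = 0·0+-2·0+13·1 ≡ 1  ⇒  (a,b)_2 = -1.
v=7: a=7^2·(≡4), b=7^3·(≡1) mod 7; (4|7)=+1, (1|7)=+1; (−1)^{2·3·3}·(+1)^3·(+1)^2 = +1.
v=17: a=17^0·(≡16), b=17^1·(≡4) mod 17; (16|17)=+1, (4|17)=+1; (−1)^{0·1·8}·(+1)^1·(+1)^0 = +1.
v=3: a=3^-1·(≡1), b=3^3·(≡2) mod 3; (1|3)=+1, (2|3)=-1; (−1)^{-1·3·1}·(+1)^3·(-1)^-1 = +1.
v=19: a=19^0·(≡9), b=19^1·(≡3) mod 19; (9|19)=+1, (3|19)=-1; (−1)^{0·1·9}·(+1)^1·(-1)^0 = +1.
v=31: a=31^1·(≡3), b=31^4·(≡24) mod 31; (3|31)=-1, (24|31)=-1; (−1)^{1·4·15}·(-1)^4·(-1)^1 = -1.
v=11: a=11^2·(≡3), b=11^0·(≡7) mod 11; (3|11)=+1, (7|11)=-1; (−1)^{2·0·5}·(+1)^0·(-1)^2 = +1.
v=13: a=13^-2·(≡8), b=13^-2·(≡7) mod 13; (8|13)=-1, (7|13)=-1; (−1)^{-2·-2·6}·(-1)^-2·(-1)^-2 = +1.
v=∞: 93 > 0 and -13566 < 0  ⇒  (a,b)_∞ = +1.
|Ram(93, -13566)| = 2, even; anisotropic at {2, 31}.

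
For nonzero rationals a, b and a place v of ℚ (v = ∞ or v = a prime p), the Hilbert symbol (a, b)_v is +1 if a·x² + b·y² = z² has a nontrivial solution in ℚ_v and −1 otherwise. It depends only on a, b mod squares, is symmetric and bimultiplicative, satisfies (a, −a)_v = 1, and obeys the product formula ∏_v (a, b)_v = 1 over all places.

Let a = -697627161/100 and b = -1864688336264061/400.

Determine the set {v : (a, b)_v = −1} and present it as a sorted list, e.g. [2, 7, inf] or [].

[2, inf]

(a, b) ≡ (-209, -29) mod (ℚ^×)²; places V = {2, 3, 5, 7, 11, 19, 29, ∞}.
(a,b)_2: α=-2, β=-4; u≡7, v≡3 (mod 8); ε(u)ε(v)=1·1, αω(v)=-2·1, βω(u)=-4·0; sum ≡ 1  ⇒  -1.
(a,b)_5: α=-2, u≡1; β=-2, v≡4 (mod 5); (1|5)=+1, (4|5)=+1; sign (−1)^0·+1^-2·+1^-2 = +1.
(a,b)_∞: sgn(-209)=−, sgn(-29)=−, so -1.
(a,b)_11: α=1, u≡3; β=2, v≡9 (mod 11); (3|11)=+1, (9|11)=+1; sign (−1)^0·+1^2·+1^1 = +1.
(a,b)_19: α=1, u≡3; β=2, v≡7 (mod 19); (3|19)=-1, (7|19)=+1; sign (−1)^0·-1^2·+1^1 = +1.
(a,b)_3: α=4, u≡1; β=6, v≡1 (mod 3); (1|3)=+1, (1|3)=+1; sign (−1)^0·+1^6·+1^4 = +1.
(a,b)_29: α=2, u≡13; β=3, v≡1 (mod 29); (13|29)=+1, (1|29)=+1; sign (−1)^0·+1^3·+1^2 = +1.
(a,b)_7: α=2, u≡2; β=4, v≡6 (mod 7); (2|7)=+1, (6|7)=-1; sign (−1)^0·+1^4·-1^2 = +1.
Ram(-209, -29) = {2, ∞}; no ℚ_2-point on the conic.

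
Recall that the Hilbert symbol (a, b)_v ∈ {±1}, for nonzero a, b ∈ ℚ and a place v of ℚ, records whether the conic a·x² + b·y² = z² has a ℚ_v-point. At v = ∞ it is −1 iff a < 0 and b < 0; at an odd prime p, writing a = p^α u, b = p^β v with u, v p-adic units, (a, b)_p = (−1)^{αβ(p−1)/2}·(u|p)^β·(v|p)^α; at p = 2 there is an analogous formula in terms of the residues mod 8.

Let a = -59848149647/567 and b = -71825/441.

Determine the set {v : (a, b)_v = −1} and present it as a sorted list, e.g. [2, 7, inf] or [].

[2, 19, 41, inf]

Mod squares: a ≡ -70889, b ≡ -17. Check v ∈ {∞, 2, 3, 5, 7, 11, 13, 17, 19, 41}.
v=41: a=41^1·(≡3), b=41^0·(≡28) mod 41; (3|41)=-1, (28|41)=-1; (−1)^{1·0·20}·(-1)^0·(-1)^1 = -1.
v=2: v_2(a)=0, v_2(b)=0; units ≡ 7, 7 (mod 8); ε·ε+αω+βω = 1·1+0·0+0·0 ≡ 1  ⇒  (a,b)_2 = -1.
v=∞: -70889 < 0 and -17 < 0  ⇒  (a,b)_∞ = -1.
v=3: a=3^-4·(≡1), b=3^-2·(≡1) mod 3; (1|3)=+1, (1|3)=+1; (−1)^{-4·-2·1}·(+1)^-2·(+1)^-4 = +1.
v=5: a=5^0·(≡4), b=5^2·(≡2) mod 5; (4|5)=+1, (2|5)=-1; (−1)^{0·2·2}·(+1)^2·(-1)^0 = +1.
v=7: a=7^-1·(≡2), b=7^-2·(≡1) mod 7; (2|7)=+1, (1|7)=+1; (−1)^{-1·-2·3}·(+1)^-2·(+1)^-1 = +1.
v=13: a=13^3·(≡8), b=13^2·(≡9) mod 13; (8|13)=-1, (9|13)=+1; (−1)^{3·2·6}·(-1)^2·(+1)^3 = +1.
v=17: a=17^2·(≡4), b=17^1·(≡9) mod 17; (4|17)=+1, (9|17)=+1; (−1)^{2·1·8}·(+1)^1·(+1)^2 = +1.
v=11: a=11^2·(≡8), b=11^0·(≡5) mod 11; (8|11)=-1, (5|11)=+1; (−1)^{2·0·5}·(-1)^0·(+1)^2 = +1.
v=19: a=19^1·(≡13), b=19^0·(≡13) mod 19; (13|19)=-1, (13|19)=-1; (−1)^{1·0·9}·(-1)^0·(-1)^1 = -1.
Ram(-70889, -17) = {2, 19, 41, ∞}; no ℚ_2-point on the conic.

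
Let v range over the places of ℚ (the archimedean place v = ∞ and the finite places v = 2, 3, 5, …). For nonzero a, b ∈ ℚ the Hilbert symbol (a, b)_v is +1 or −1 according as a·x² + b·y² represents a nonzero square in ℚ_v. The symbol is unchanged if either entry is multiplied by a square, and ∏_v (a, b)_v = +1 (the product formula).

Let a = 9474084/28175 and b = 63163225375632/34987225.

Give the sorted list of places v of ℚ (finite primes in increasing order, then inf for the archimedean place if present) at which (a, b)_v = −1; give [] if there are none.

Mod squares: a ≡ 23, b ≡ 57. Check v ∈ {∞, 2, 3, 5, 7, 13, 19, 23}.
v=∞: 23 > 0 and 57 > 0  ⇒  (a,b)_∞ = +1.
v=7: a=7^-2·(≡4), b=7^-2·(≡1) mod 7; (4|7)=+1, (1|7)=+1; (−1)^{-2·-2·3}·(+1)^-2·(+1)^-2 = +1.
v=13: a=13^0·(≡12), b=13^-4·(≡6) mod 13; (12|13)=+1, (6|13)=-1; (−1)^{0·-4·6}·(+1)^-4·(-1)^0 = +1.
v=3: a=3^8·(≡2), b=3^13·(≡1) mod 3; (2|3)=-1, (1|3)=+1; (−1)^{8·13·1}·(-1)^13·(+1)^8 = -1.
v=5: a=5^-2·(≡2), b=5^-2·(≡3) mod 5; (2|5)=-1, (3|5)=-1; (−1)^{-2·-2·2}·(-1)^-2·(-1)^-2 = +1.
v=2: v_2(a)=2, v_2(b)=4; units ≡ 7, 1 (mod 8); ε·ε+αω+βω = 1·0+2·0+4·0 ≡ 0  ⇒  (a,b)_2 = +1.
v=23: a=23^-1·(≡18), b=23^0·(≡7) mod 23; (18|23)=+1, (7|23)=-1; (−1)^{-1·0·11}·(+1)^0·(-1)^-1 = -1.
v=19: a=19^2·(≡7), b=19^5·(≡2) mod 19; (7|19)=+1, (2|19)=-1; (−1)^{2·5·9}·(+1)^5·(-1)^2 = +1.
Ram(23, 57) = {3, 23}; no ℚ_3-point on the conic.

[3, 23]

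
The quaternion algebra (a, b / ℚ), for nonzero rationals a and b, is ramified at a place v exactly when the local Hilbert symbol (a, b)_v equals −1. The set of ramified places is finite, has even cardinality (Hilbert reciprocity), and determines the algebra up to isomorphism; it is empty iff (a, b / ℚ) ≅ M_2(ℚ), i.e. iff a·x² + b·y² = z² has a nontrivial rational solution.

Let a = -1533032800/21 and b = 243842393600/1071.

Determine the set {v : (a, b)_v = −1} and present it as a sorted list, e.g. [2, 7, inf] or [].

[2, 7, 17, 29]

(a, b) ≡ (-476238, 158746) mod (ℚ^×)²; places V = {2, 3, 5, 7, 13, 17, 23, 29, ∞}.
(a,b)_29: α=1, u≡18; β=1, v≡13 (mod 29); (18|29)=-1, (13|29)=+1; sign (−1)^0·-1^1·+1^1 = -1.
(a,b)_3: α=-1, u≡2; β=-2, v≡1 (mod 3); (2|3)=-1, (1|3)=+1; sign (−1)^0·-1^-2·+1^-1 = +1.
(a,b)_7: α=-1, u≡3; β=-1, v≡6 (mod 7); (3|7)=-1, (6|7)=-1; sign (−1)^1·-1^-1·-1^-1 = -1.
(a,b)_23: α=1, u≡7; β=1, v≡13 (mod 23); (7|23)=-1, (13|23)=+1; sign (−1)^1·-1^1·+1^1 = +1.
(a,b)_∞: sgn(-476238)=−, sgn(158746)=+, so +1.
(a,b)_2: α=5, β=9; u≡1, v≡5 (mod 8); ε(u)ε(v)=0·0, αω(v)=5·1, βω(u)=9·0; sum ≡ 1  ⇒  -1.
(a,b)_17: α=1, u≡1; β=-1, v≡11 (mod 17); (1|17)=+1, (11|17)=-1; sign (−1)^0·+1^-1·-1^1 = -1.
(a,b)_5: α=2, u≡3; β=2, v≡4 (mod 5); (3|5)=-1, (4|5)=+1; sign (−1)^0·-1^2·+1^2 = +1.
(a,b)_13: α=2, u≡12; β=4, v≡9 (mod 13); (12|13)=+1, (9|13)=+1; sign (−1)^0·+1^4·+1^2 = +1.
(-476238, 158746 / ℚ) ramifies at {2, 7, 17, 29}: a division algebra.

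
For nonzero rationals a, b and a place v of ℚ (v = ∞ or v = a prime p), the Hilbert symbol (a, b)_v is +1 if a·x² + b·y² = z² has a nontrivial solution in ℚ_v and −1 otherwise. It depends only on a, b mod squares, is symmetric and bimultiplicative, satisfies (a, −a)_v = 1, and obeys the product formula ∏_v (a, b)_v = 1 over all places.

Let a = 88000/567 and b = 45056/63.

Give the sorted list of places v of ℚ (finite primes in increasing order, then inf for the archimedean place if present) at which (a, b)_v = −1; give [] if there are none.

[5, 11]

Mod squares: a ≡ 385, b ≡ 77. Check v ∈ {∞, 2, 3, 5, 7, 11}.
v=2: v_2(a)=6, v_2(b)=12; units ≡ 1, 5 (mod 8); ε·ε+αω+βω = 0·0+6·1+12·0 ≡ 0  ⇒  (a,b)_2 = +1.
v=11: a=11^1·(≡6), b=11^1·(≡6) mod 11; (6|11)=-1, (6|11)=-1; (−1)^{1·1·5}·(-1)^1·(-1)^1 = -1.
v=∞: 385 > 0 and 77 > 0  ⇒  (a,b)_∞ = +1.
v=3: a=3^-4·(≡1), b=3^-2·(≡2) mod 3; (1|3)=+1, (2|3)=-1; (−1)^{-4·-2·1}·(+1)^-2·(-1)^-4 = +1.
v=7: a=7^-1·(≡6), b=7^-1·(≡2) mod 7; (6|7)=-1, (2|7)=+1; (−1)^{-1·-1·3}·(-1)^-1·(+1)^-1 = +1.
v=5: a=5^3·(≡2), b=5^0·(≡2) mod 5; (2|5)=-1, (2|5)=-1; (−1)^{3·0·2}·(-1)^0·(-1)^3 = -1.
Ram(385, 77) = {5, 11}; no ℚ_5-point on the conic.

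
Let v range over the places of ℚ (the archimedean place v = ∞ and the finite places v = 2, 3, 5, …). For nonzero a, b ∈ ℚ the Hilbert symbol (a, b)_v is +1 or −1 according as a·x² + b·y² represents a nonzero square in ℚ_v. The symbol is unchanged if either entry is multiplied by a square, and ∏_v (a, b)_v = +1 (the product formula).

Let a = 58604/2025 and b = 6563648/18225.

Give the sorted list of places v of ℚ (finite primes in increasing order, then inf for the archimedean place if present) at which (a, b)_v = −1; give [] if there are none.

Mod squares: a ≡ 299, b ≡ 2093. Check v ∈ {∞, 2, 3, 5, 7, 13, 23}.
v=∞: 299 > 0 and 2093 > 0  ⇒  (a,b)_∞ = +1.
v=5: a=5^-2·(≡4), b=5^-2·(≡2) mod 5; (4|5)=+1, (2|5)=-1; (−1)^{-2·-2·2}·(+1)^-2·(-1)^-2 = +1.
v=2: v_2(a)=2, v_2(b)=6; units ≡ 3, 5 (mod 8); ε·ε+αω+βω = 1·0+2·1+6·1 ≡ 0  ⇒  (a,b)_2 = +1.
v=3: a=3^-4·(≡2), b=3^-6·(≡2) mod 3; (2|3)=-1, (2|3)=-1; (−1)^{-4·-6·1}·(-1)^-6·(-1)^-4 = +1.
v=7: a=7^2·(≡3), b=7^3·(≡3) mod 7; (3|7)=-1, (3|7)=-1; (−1)^{2·3·3}·(-1)^3·(-1)^2 = -1.
v=23: a=23^1·(≡18), b=23^1·(≡17) mod 23; (18|23)=+1, (17|23)=-1; (−1)^{1·1·11}·(+1)^1·(-1)^1 = +1.
v=13: a=13^1·(≡1), b=13^1·(≡11) mod 13; (1|13)=+1, (11|13)=-1; (−1)^{1·1·6}·(+1)^1·(-1)^1 = -1.
Ram(299, 2093) = {7, 13}; no ℚ_7-point on the conic.

[7, 13]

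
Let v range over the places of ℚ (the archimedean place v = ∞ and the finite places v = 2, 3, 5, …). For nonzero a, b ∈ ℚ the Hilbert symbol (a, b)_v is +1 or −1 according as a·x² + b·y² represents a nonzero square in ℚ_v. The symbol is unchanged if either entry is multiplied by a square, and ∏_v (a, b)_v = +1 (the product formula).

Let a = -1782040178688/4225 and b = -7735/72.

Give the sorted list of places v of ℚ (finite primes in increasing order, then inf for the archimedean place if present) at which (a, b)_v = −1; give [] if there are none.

(a, b) ≡ (-627, -15470) mod (ℚ^×)²; places V = {2, 3, 5, 7, 11, 13, 17, 19, ∞}.
(a,b)_19: α=1, u≡11; β=0, v≡10 (mod 19); (11|19)=+1, (10|19)=-1; sign (−1)^0·+1^0·-1^1 = -1.
(a,b)_11: α=1, u≡5; β=0, v≡7 (mod 11); (5|11)=+1, (7|11)=-1; sign (−1)^0·+1^0·-1^1 = -1.
(a,b)_7: α=4, u≡5; β=1, v≡4 (mod 7); (5|7)=-1, (4|7)=+1; sign (−1)^0·-1^1·+1^4 = -1.
(a,b)_5: α=-2, u≡3; β=1, v≡4 (mod 5); (3|5)=-1, (4|5)=+1; sign (−1)^0·-1^1·+1^-2 = -1.
(a,b)_∞: sgn(-627)=−, sgn(-15470)=−, so -1.
(a,b)_3: α=1, u≡1; β=-2, v≡1 (mod 3); (1|3)=+1, (1|3)=+1; sign (−1)^0·+1^-2·+1^1 = +1.
(a,b)_13: α=-2, u≡3; β=1, v≡6 (mod 13); (3|13)=+1, (6|13)=-1; sign (−1)^0·+1^1·-1^-2 = +1.
(a,b)_17: α=2, u≡1; β=1, v≡1 (mod 17); (1|17)=+1, (1|17)=+1; sign (−1)^0·+1^1·+1^2 = +1.
(a,b)_2: α=12, β=-3; u≡5, v≡1 (mod 8); ε(u)ε(v)=0·0, αω(v)=12·0, βω(u)=-3·1; sum ≡ 1  ⇒  -1.
(-627, -15470 / ℚ) ramifies at {2, 5, 7, 11, 19, ∞}: a division algebra.

[2, 5, 7, 11, 19, inf]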